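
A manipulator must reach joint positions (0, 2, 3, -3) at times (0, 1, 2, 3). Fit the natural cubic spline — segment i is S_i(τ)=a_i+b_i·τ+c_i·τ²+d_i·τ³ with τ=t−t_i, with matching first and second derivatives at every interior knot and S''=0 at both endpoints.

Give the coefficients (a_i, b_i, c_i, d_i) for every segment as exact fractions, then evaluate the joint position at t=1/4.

Δ: Δ0=2, Δ1=1, Δ2=-6
row 1: diag=4, rhs=-6; c'=1/4, d'=-3/2
row 2: denom=4−1·1/4=15/4; d'=(-42−1·-3/2)/(15/4)=-54/5
back: M2=-54/5
back: M1=-3/2−1/4·-54/5=6/5
M: M0=0, M1=6/5, M2=-54/5, M3=0
seg 0: a=0, c=M0/2=0, d=(M1−M0)/(6·1)=1/5, b=Δ0−h0·(2M0+M1)/6=9/5
seg 1: a=2, c=M1/2=3/5, d=(M2−M1)/(6·1)=-2, b=Δ1−h1·(2M1+M2)/6=12/5
seg 2: a=3, c=M2/2=-27/5, d=(M3−M2)/(6·1)=9/5, b=Δ2−h2·(2M2+M3)/6=-12/5
t_q=1/4 → seg 0, τ=1/4; S=0+9/5·τ+0·τ²+1/5·τ³=29/64

  seg 0: a=0 b=9/5 c=0 d=1/5
  seg 1: a=2 b=12/5 c=3/5 d=-2
  seg 2: a=3 b=-12/5 c=-27/5 d=9/5
S(1/4) = 29/64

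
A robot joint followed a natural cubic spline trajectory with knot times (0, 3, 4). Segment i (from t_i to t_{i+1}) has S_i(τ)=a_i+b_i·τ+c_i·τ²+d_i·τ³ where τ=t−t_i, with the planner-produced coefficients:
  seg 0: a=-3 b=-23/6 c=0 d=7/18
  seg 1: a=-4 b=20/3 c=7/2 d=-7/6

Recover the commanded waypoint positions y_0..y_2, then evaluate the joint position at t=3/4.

y_0=-3 y_1=-4 y_2=5
S(3/4) = -731/128

y_0 = S_0(0) = a_0 = -3
y_1 = S_1(0) = a_1 = -4
y_2 = S_1(1) = 5
t_q=3/4 is in segment 0 (τ=3/4); S_0(τ)=-731/128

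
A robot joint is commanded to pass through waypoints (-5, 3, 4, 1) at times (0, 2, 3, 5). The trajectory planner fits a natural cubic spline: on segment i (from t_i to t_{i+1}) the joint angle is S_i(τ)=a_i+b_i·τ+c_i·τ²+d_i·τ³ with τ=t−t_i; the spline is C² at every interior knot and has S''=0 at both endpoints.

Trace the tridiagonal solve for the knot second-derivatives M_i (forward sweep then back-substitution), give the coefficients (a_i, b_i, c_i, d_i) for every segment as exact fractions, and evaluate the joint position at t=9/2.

  seg 0: a=-5 b=171/35 c=0 d=-31/140
  seg 1: a=3 b=78/35 c=-93/70 d=1/10
  seg 2: a=4 b=-9/70 c=-36/35 d=6/35
S(9/2) = 29/14

Δ: Δ0=4, Δ1=1, Δ2=-3/2
row 1: diag=6, rhs=-18; c'=1/6, d'=-3
row 2: denom=6−1·1/6=35/6; d'=(-15−1·-3)/(35/6)=-72/35
back: M2=-72/35
back: M1=-3−1/6·-72/35=-93/35
M: M0=0, M1=-93/35, M2=-72/35, M3=0
seg 0: a=-5, c=M0/2=0, d=(M1−M0)/(6·2)=-31/140, b=Δ0−h0·(2M0+M1)/6=171/35
seg 1: a=3, c=M1/2=-93/70, d=(M2−M1)/(6·1)=1/10, b=Δ1−h1·(2M1+M2)/6=78/35
seg 2: a=4, c=M2/2=-36/35, d=(M3−M2)/(6·2)=6/35, b=Δ2−h2·(2M2+M3)/6=-9/70
t_q=9/2 → seg 2, τ=3/2; S=4+-9/70·τ+-36/35·τ²+6/35·τ³=29/14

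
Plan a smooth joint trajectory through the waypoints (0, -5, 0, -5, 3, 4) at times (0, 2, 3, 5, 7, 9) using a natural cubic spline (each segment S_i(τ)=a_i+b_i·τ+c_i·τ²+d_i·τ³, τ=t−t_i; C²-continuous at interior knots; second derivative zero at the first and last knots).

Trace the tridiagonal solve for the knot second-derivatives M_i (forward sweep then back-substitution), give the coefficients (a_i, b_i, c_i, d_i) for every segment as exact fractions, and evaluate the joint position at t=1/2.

  seg 0: a=0 b=-5413/954 c=0 d=757/954
  seg 1: a=-5 b=3671/954 c=757/159 d=-3443/954
  seg 2: a=0 b=1213/477 c=-643/106 d=6763/3816
  seg 3: a=-5 b=-433/954 c=2905/636 d=-2233/1908
  seg 4: a=3 b=3599/954 c=-1561/636 d=1561/3816
S(1/2) = -6965/2544

Δ: Δ0=-5/2, Δ1=5, Δ2=-5/2, Δ3=4, Δ4=1/2
row 1: diag=6, rhs=45; c'=1/6, d'=15/2
row 2: denom=6−1·1/6=35/6; d'=(-45−1·15/2)/(35/6)=-9
row 3: denom=8−2·12/35=256/35; d'=(39−2·-9)/(256/35)=1995/256
row 4: denom=8−2·35/128=477/64; d'=(-21−2·1995/256)/(477/64)=-1561/318
back: M4=-1561/318
back: M3=1995/256−35/128·-1561/318=2905/318
back: M2=-9−12/35·2905/318=-643/53
back: M1=15/2−1/6·-643/53=1514/159
M: M0=0, M1=1514/159, M2=-643/53, M3=2905/318, M4=-1561/318, M5=0
seg 0: a=0, c=M0/2=0, d=(M1−M0)/(6·2)=757/954, b=Δ0−h0·(2M0+M1)/6=-5413/954
seg 1: a=-5, c=M1/2=757/159, d=(M2−M1)/(6·1)=-3443/954, b=Δ1−h1·(2M1+M2)/6=3671/954
seg 2: a=0, c=M2/2=-643/106, d=(M3−M2)/(6·2)=6763/3816, b=Δ2−h2·(2M2+M3)/6=1213/477
seg 3: a=-5, c=M3/2=2905/636, d=(M4−M3)/(6·2)=-2233/1908, b=Δ3−h3·(2M3+M4)/6=-433/954
seg 4: a=3, c=M4/2=-1561/636, d=(M5−M4)/(6·2)=1561/3816, b=Δ4−h4·(2M4+M5)/6=3599/954
t_q=1/2 → seg 0, τ=1/2; S=0+-5413/954·τ+0·τ²+757/954·τ³=-6965/2544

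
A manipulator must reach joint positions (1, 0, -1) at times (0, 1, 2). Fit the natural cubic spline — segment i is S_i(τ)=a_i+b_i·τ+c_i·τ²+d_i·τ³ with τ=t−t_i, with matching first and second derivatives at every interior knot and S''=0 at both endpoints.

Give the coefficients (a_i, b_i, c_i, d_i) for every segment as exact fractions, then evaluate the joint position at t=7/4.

  seg 0: a=1 b=-1 c=0 d=0
  seg 1: a=0 b=-1 c=0 d=0
S(7/4) = -3/4

Δ: Δ0=-1, Δ1=-1
row 1: diag=4, rhs=0; c'=1/4, d'=0
back: M1=0
M: M0=0, M1=0, M2=0
seg 0: a=1, c=M0/2=0, d=(M1−M0)/(6·1)=0, b=Δ0−h0·(2M0+M1)/6=-1
seg 1: a=0, c=M1/2=0, d=(M2−M1)/(6·1)=0, b=Δ1−h1·(2M1+M2)/6=-1
t_q=7/4 → seg 1, τ=3/4; S=0+-1·τ+0·τ²+0·τ³=-3/4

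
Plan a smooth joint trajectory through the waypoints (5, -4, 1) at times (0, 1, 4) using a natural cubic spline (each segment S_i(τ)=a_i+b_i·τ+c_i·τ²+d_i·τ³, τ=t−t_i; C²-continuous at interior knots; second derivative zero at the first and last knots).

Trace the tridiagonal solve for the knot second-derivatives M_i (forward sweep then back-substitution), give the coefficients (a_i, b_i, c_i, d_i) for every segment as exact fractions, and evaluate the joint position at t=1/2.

  seg 0: a=5 b=-31/3 c=0 d=4/3
  seg 1: a=-4 b=-19/3 c=4 d=-4/9
S(1/2) = 0

Δ: Δ0=-9, Δ1=5/3
row 1: diag=8, rhs=64; c'=3/8, d'=8
back: M1=8
M: M0=0, M1=8, M2=0
seg 0: a=5, c=M0/2=0, d=(M1−M0)/(6·1)=4/3, b=Δ0−h0·(2M0+M1)/6=-31/3
seg 1: a=-4, c=M1/2=4, d=(M2−M1)/(6·3)=-4/9, b=Δ1−h1·(2M1+M2)/6=-19/3
t_q=1/2 → seg 0, τ=1/2; S=5+-31/3·τ+0·τ²+4/3·τ³=0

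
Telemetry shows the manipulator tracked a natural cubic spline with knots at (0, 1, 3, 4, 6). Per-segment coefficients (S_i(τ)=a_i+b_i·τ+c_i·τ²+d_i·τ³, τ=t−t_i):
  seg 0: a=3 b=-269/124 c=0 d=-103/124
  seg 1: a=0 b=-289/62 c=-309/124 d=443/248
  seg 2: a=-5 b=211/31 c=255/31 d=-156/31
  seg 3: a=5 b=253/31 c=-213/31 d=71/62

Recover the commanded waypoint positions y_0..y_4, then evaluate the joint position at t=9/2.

y_0=3 y_1=0 y_2=-5 y_3=5 y_4=3
S(9/2) = 3723/496

y_0 = S_0(0) = a_0 = 3
y_1 = S_1(0) = a_1 = 0
y_2 = S_2(0) = a_2 = -5
y_3 = S_3(0) = a_3 = 5
y_4 = S_3(2) = 3
t_q=9/2 is in segment 3 (τ=1/2); S_3(τ)=3723/496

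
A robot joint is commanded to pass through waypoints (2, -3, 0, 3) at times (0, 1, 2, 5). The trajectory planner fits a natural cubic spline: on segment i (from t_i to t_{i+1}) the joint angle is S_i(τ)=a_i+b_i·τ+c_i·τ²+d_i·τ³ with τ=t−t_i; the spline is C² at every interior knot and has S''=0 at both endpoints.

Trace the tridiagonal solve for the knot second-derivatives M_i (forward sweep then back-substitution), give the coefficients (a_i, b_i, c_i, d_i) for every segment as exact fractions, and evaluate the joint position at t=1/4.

Δ: Δ0=-5, Δ1=3, Δ2=1
row 1: diag=4, rhs=48; c'=1/4, d'=12
row 2: denom=8−1·1/4=31/4; d'=(-12−1·12)/(31/4)=-96/31
back: M2=-96/31
back: M1=12−1/4·-96/31=396/31
M: M0=0, M1=396/31, M2=-96/31, M3=0
seg 0: a=2, c=M0/2=0, d=(M1−M0)/(6·1)=66/31, b=Δ0−h0·(2M0+M1)/6=-221/31
seg 1: a=-3, c=M1/2=198/31, d=(M2−M1)/(6·1)=-82/31, b=Δ1−h1·(2M1+M2)/6=-23/31
seg 2: a=0, c=M2/2=-48/31, d=(M3−M2)/(6·3)=16/93, b=Δ2−h2·(2M2+M3)/6=127/31
t_q=1/4 → seg 0, τ=1/4; S=2+-221/31·τ+0·τ²+66/31·τ³=249/992

  seg 0: a=2 b=-221/31 c=0 d=66/31
  seg 1: a=-3 b=-23/31 c=198/31 d=-82/31
  seg 2: a=0 b=127/31 c=-48/31 d=16/93
S(1/4) = 249/992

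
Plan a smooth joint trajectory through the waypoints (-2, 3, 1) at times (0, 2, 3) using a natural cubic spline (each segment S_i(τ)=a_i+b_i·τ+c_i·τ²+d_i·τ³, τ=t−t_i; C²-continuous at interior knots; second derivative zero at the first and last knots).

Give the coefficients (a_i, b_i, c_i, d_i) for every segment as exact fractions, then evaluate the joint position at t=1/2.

  seg 0: a=-2 b=4 c=0 d=-3/8
  seg 1: a=3 b=-1/2 c=-9/4 d=3/4
S(1/2) = -3/64

Δ: Δ0=5/2, Δ1=-2
row 1: diag=6, rhs=-27; c'=1/6, d'=-9/2
back: M1=-9/2
M: M0=0, M1=-9/2, M2=0
seg 0: a=-2, c=M0/2=0, d=(M1−M0)/(6·2)=-3/8, b=Δ0−h0·(2M0+M1)/6=4
seg 1: a=3, c=M1/2=-9/4, d=(M2−M1)/(6·1)=3/4, b=Δ1−h1·(2M1+M2)/6=-1/2
t_q=1/2 → seg 0, τ=1/2; S=-2+4·τ+0·τ²+-3/8·τ³=-3/64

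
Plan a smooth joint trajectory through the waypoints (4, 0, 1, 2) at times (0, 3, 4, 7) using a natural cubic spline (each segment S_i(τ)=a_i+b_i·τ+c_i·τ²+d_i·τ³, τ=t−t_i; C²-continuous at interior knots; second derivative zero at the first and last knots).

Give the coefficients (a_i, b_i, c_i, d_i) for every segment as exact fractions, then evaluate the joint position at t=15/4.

  seg 0: a=4 b=-142/63 c=0 d=58/567
  seg 1: a=0 b=32/63 c=58/63 d=-3/7
  seg 2: a=1 b=67/63 c=-23/63 d=23/567
S(15/4) = 965/1344

Δ: Δ0=-4/3, Δ1=1, Δ2=1/3
row 1: diag=8, rhs=14; c'=1/8, d'=7/4
row 2: denom=8−1·1/8=63/8; d'=(-4−1·7/4)/(63/8)=-46/63
back: M2=-46/63
back: M1=7/4−1/8·-46/63=116/63
M: M0=0, M1=116/63, M2=-46/63, M3=0
seg 0: a=4, c=M0/2=0, d=(M1−M0)/(6·3)=58/567, b=Δ0−h0·(2M0+M1)/6=-142/63
seg 1: a=0, c=M1/2=58/63, d=(M2−M1)/(6·1)=-3/7, b=Δ1−h1·(2M1+M2)/6=32/63
seg 2: a=1, c=M2/2=-23/63, d=(M3−M2)/(6·3)=23/567, b=Δ2−h2·(2M2+M3)/6=67/63
t_q=15/4 → seg 1, τ=3/4; S=0+32/63·τ+58/63·τ²+-3/7·τ³=965/1344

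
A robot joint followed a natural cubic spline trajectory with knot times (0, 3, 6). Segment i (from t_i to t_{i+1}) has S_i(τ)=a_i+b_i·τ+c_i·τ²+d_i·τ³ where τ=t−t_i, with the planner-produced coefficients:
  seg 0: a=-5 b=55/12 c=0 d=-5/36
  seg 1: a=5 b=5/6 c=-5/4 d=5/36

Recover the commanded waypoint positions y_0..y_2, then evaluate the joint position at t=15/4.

y_0=-5 y_1=5 y_2=0
S(15/4) = 1275/256

y_0 = S_0(0) = a_0 = -5
y_1 = S_1(0) = a_1 = 5
y_2 = S_1(3) = 0
t_q=15/4 is in segment 1 (τ=3/4); S_1(τ)=1275/256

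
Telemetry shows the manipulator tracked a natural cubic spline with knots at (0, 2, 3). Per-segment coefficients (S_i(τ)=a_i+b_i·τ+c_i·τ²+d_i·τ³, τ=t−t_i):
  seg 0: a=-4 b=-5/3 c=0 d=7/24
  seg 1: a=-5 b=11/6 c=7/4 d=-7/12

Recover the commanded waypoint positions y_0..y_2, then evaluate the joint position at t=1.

y_0=-4 y_1=-5 y_2=-2
S(1) = -43/8

y_0 = S_0(0) = a_0 = -4
y_1 = S_1(0) = a_1 = -5
y_2 = S_1(1) = -2
t_q=1 is in segment 0 (τ=1); S_0(τ)=-43/8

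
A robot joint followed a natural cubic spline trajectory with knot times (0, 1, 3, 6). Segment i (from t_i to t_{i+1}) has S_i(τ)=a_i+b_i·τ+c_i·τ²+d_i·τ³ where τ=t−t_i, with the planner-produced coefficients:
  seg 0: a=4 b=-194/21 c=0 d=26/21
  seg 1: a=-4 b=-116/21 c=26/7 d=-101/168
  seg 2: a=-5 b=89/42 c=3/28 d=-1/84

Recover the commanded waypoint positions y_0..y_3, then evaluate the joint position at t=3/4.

y_0 = S_0(0) = a_0 = 4
y_1 = S_1(0) = a_1 = -4
y_2 = S_2(0) = a_2 = -5
y_3 = S_2(3) = 2
t_q=3/4 is in segment 0 (τ=3/4); S_0(τ)=-77/32

y_0=4 y_1=-4 y_2=-5 y_3=2
S(3/4) = -77/32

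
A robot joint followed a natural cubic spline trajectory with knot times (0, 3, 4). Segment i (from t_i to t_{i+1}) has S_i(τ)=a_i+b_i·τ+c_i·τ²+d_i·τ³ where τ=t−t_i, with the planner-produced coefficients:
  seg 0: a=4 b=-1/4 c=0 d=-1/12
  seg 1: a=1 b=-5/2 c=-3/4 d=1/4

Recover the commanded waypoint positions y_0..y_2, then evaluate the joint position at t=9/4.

y_0=4 y_1=1 y_2=-2
S(9/4) = 637/256

y_0 = S_0(0) = a_0 = 4
y_1 = S_1(0) = a_1 = 1
y_2 = S_1(1) = -2
t_q=9/4 is in segment 0 (τ=9/4); S_0(τ)=637/256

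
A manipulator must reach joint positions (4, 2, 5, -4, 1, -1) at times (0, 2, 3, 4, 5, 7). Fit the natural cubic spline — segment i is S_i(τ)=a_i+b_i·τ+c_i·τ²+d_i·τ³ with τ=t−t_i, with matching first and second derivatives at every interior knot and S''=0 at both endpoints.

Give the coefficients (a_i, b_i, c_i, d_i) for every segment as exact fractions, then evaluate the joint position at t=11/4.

  seg 0: a=4 b=-1913/493 c=0 d=355/493
  seg 1: a=2 b=2347/493 c=2130/493 d=-2998/493
  seg 2: a=5 b=-2387/493 c=-6864/493 d=166/17
  seg 3: a=-4 b=-1673/493 c=7578/493 d=-3440/493
  seg 4: a=1 b=3163/493 c=-2742/493 d=457/493
S(11/4) = 85747/15776

Δ: Δ0=-1, Δ1=3, Δ2=-9, Δ3=5, Δ4=-1
row 1: diag=6, rhs=24; c'=1/6, d'=4
row 2: denom=4−1·1/6=23/6; d'=(-72−1·4)/(23/6)=-456/23
row 3: denom=4−1·6/23=86/23; d'=(84−1·-456/23)/(86/23)=1194/43
row 4: denom=6−1·23/86=493/86; d'=(-36−1·1194/43)/(493/86)=-5484/493
back: M4=-5484/493
back: M3=1194/43−23/86·-5484/493=15156/493
back: M2=-456/23−6/23·15156/493=-13728/493
back: M1=4−1/6·-13728/493=4260/493
M: M0=0, M1=4260/493, M2=-13728/493, M3=15156/493, M4=-5484/493, M5=0
seg 0: a=4, c=M0/2=0, d=(M1−M0)/(6·2)=355/493, b=Δ0−h0·(2M0+M1)/6=-1913/493
seg 1: a=2, c=M1/2=2130/493, d=(M2−M1)/(6·1)=-2998/493, b=Δ1−h1·(2M1+M2)/6=2347/493
seg 2: a=5, c=M2/2=-6864/493, d=(M3−M2)/(6·1)=166/17, b=Δ2−h2·(2M2+M3)/6=-2387/493
seg 3: a=-4, c=M3/2=7578/493, d=(M4−M3)/(6·1)=-3440/493, b=Δ3−h3·(2M3+M4)/6=-1673/493
seg 4: a=1, c=M4/2=-2742/493, d=(M5−M4)/(6·2)=457/493, b=Δ4−h4·(2M4+M5)/6=3163/493
t_q=11/4 → seg 1, τ=3/4; S=2+2347/493·τ+2130/493·τ²+-2998/493·τ³=85747/15776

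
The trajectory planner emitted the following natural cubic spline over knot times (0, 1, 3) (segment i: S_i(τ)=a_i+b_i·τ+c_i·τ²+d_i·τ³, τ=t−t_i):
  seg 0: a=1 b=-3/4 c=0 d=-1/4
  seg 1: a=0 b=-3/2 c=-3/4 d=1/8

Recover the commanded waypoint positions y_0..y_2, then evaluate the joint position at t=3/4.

y_0=1 y_1=0 y_2=-5
S(3/4) = 85/256

y_0 = S_0(0) = a_0 = 1
y_1 = S_1(0) = a_1 = 0
y_2 = S_1(2) = -5
t_q=3/4 is in segment 0 (τ=3/4); S_0(τ)=85/256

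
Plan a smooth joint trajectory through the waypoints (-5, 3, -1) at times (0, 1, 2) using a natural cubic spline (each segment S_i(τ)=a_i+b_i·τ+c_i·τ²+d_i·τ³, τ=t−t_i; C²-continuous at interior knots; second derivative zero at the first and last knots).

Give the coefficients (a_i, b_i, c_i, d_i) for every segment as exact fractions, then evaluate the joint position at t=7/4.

  seg 0: a=-5 b=11 c=0 d=-3
  seg 1: a=3 b=2 c=-9 d=3
S(7/4) = 45/64

Δ: Δ0=8, Δ1=-4
row 1: diag=4, rhs=-72; c'=1/4, d'=-18
back: M1=-18
M: M0=0, M1=-18, M2=0
seg 0: a=-5, c=M0/2=0, d=(M1−M0)/(6·1)=-3, b=Δ0−h0·(2M0+M1)/6=11
seg 1: a=3, c=M1/2=-9, d=(M2−M1)/(6·1)=3, b=Δ1−h1·(2M1+M2)/6=2
t_q=7/4 → seg 1, τ=3/4; S=3+2·τ+-9·τ²+3·τ³=45/64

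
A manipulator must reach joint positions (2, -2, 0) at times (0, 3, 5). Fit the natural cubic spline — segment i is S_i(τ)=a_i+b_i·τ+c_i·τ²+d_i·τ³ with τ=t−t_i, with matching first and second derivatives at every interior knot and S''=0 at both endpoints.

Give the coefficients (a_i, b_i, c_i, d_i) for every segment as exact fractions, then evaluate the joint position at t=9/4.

Δ: Δ0=-4/3, Δ1=1
row 1: diag=10, rhs=14; c'=1/5, d'=7/5
back: M1=7/5
M: M0=0, M1=7/5, M2=0
seg 0: a=2, c=M0/2=0, d=(M1−M0)/(6·3)=7/90, b=Δ0−h0·(2M0+M1)/6=-61/30
seg 1: a=-2, c=M1/2=7/10, d=(M2−M1)/(6·2)=-7/60, b=Δ1−h1·(2M1+M2)/6=1/15
t_q=9/4 → seg 0, τ=9/4; S=2+-61/30·τ+0·τ²+7/90·τ³=-1081/640

  seg 0: a=2 b=-61/30 c=0 d=7/90
  seg 1: a=-2 b=1/15 c=7/10 d=-7/60
S(9/4) = -1081/640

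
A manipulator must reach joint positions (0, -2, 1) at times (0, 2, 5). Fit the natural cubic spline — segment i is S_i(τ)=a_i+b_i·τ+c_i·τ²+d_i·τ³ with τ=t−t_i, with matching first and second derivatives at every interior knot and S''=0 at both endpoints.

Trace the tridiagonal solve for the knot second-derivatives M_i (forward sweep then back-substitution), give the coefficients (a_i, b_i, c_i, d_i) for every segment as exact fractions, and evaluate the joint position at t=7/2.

Δ: Δ0=-1, Δ1=1
row 1: diag=10, rhs=12; c'=3/10, d'=6/5
back: M1=6/5
M: M0=0, M1=6/5, M2=0
seg 0: a=0, c=M0/2=0, d=(M1−M0)/(6·2)=1/10, b=Δ0−h0·(2M0+M1)/6=-7/5
seg 1: a=-2, c=M1/2=3/5, d=(M2−M1)/(6·3)=-1/15, b=Δ1−h1·(2M1+M2)/6=-1/5
t_q=7/2 → seg 1, τ=3/2; S=-2+-1/5·τ+3/5·τ²+-1/15·τ³=-47/40

  seg 0: a=0 b=-7/5 c=0 d=1/10
  seg 1: a=-2 b=-1/5 c=3/5 d=-1/15
S(7/2) = -47/40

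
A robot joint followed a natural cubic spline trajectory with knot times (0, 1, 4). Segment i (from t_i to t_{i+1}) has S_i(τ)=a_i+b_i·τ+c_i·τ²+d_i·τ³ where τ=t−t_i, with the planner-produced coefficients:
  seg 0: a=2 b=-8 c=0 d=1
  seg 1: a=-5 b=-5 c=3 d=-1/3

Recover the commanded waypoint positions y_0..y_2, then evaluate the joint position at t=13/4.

y_0=2 y_1=-5 y_2=-2
S(13/4) = -311/64

y_0 = S_0(0) = a_0 = 2
y_1 = S_1(0) = a_1 = -5
y_2 = S_1(3) = -2
t_q=13/4 is in segment 1 (τ=9/4); S_1(τ)=-311/64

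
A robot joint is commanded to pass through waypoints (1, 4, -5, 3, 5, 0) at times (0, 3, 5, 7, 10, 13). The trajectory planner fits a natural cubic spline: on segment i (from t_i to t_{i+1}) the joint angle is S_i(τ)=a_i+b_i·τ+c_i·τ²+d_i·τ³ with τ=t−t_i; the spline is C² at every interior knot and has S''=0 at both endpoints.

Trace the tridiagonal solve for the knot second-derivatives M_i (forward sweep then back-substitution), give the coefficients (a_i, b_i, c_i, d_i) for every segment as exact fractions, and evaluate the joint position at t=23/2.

Δ: Δ0=1, Δ1=-9/2, Δ2=4, Δ3=2/3, Δ4=-5/3
row 1: diag=10, rhs=-33; c'=1/5, d'=-33/10
row 2: denom=8−2·1/5=38/5; d'=(51−2·-33/10)/(38/5)=144/19
row 3: denom=10−2·5/19=180/19; d'=(-20−2·144/19)/(180/19)=-167/45
row 4: denom=12−3·19/60=221/20; d'=(-14−3·-167/45)/(221/20)=-172/663
back: M4=-172/663
back: M3=-167/45−19/60·-172/663=-802/221
back: M2=144/19−5/19·-802/221=1886/221
back: M1=-33/10−1/5·1886/221=-2213/442
M: M0=0, M1=-2213/442, M2=1886/221, M3=-802/221, M4=-172/663, M5=0
seg 0: a=1, c=M0/2=0, d=(M1−M0)/(6·3)=-2213/7956, b=Δ0−h0·(2M0+M1)/6=3097/884
seg 1: a=4, c=M1/2=-2213/884, d=(M2−M1)/(6·2)=1995/1768, b=Δ1−h1·(2M1+M2)/6=-1771/442
seg 2: a=-5, c=M2/2=943/221, d=(M3−M2)/(6·2)=-224/221, b=Δ2−h2·(2M2+M3)/6=-106/221
seg 3: a=3, c=M3/2=-401/221, d=(M4−M3)/(6·3)=1117/5967, b=Δ3−h3·(2M3+M4)/6=978/221
seg 4: a=5, c=M4/2=-86/663, d=(M5−M4)/(6·3)=86/5967, b=Δ4−h4·(2M4+M5)/6=-311/221
t_q=23/2 → seg 4, τ=3/2; S=5+-311/221·τ+-86/663·τ²+86/5967·τ³=2339/884

  seg 0: a=1 b=3097/884 c=0 d=-2213/7956
  seg 1: a=4 b=-1771/442 c=-2213/884 d=1995/1768
  seg 2: a=-5 b=-106/221 c=943/221 d=-224/221
  seg 3: a=3 b=978/221 c=-401/221 d=1117/5967
  seg 4: a=5 b=-311/221 c=-86/663 d=86/5967
S(23/2) = 2339/884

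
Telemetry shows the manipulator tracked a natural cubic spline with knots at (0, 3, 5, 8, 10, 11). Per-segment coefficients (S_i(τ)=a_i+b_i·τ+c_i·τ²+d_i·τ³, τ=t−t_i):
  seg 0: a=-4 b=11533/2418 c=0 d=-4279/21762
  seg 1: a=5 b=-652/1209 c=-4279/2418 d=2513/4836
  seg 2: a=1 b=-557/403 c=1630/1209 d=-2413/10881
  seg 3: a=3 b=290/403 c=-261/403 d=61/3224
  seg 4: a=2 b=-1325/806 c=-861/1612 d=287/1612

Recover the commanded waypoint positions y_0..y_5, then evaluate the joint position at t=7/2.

y_0=-4 y_1=5 y_2=1 y_3=3 y_4=2 y_5=0
S(7/2) = 56135/12896

y_0 = S_0(0) = a_0 = -4
y_1 = S_1(0) = a_1 = 5
y_2 = S_2(0) = a_2 = 1
y_3 = S_3(0) = a_3 = 3
y_4 = S_4(0) = a_4 = 2
y_5 = S_4(1) = 0
t_q=7/2 is in segment 1 (τ=1/2); S_1(τ)=56135/12896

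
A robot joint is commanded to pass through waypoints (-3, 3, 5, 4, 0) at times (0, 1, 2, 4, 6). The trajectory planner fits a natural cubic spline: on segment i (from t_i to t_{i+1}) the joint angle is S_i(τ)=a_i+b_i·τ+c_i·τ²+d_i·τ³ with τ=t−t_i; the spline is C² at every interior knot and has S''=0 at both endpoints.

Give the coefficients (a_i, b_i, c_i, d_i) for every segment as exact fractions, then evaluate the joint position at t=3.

Δ: Δ0=6, Δ1=2, Δ2=-1/2, Δ3=-2
row 1: diag=4, rhs=-24; c'=1/4, d'=-6
row 2: denom=6−1·1/4=23/4; d'=(-15−1·-6)/(23/4)=-36/23
row 3: denom=8−2·8/23=168/23; d'=(-9−2·-36/23)/(168/23)=-45/56
back: M3=-45/56
back: M2=-36/23−8/23·-45/56=-9/7
back: M1=-6−1/4·-9/7=-159/28
M: M0=0, M1=-159/28, M2=-9/7, M3=-45/56, M4=0
seg 0: a=-3, c=M0/2=0, d=(M1−M0)/(6·1)=-53/56, b=Δ0−h0·(2M0+M1)/6=389/56
seg 1: a=3, c=M1/2=-159/56, d=(M2−M1)/(6·1)=41/56, b=Δ1−h1·(2M1+M2)/6=115/28
seg 2: a=5, c=M2/2=-9/14, d=(M3−M2)/(6·2)=9/224, b=Δ2−h2·(2M2+M3)/6=5/8
seg 3: a=4, c=M3/2=-45/112, d=(M4−M3)/(6·2)=15/224, b=Δ3−h3·(2M3+M4)/6=-41/28
t_q=3 → seg 2, τ=1; S=5+5/8·τ+-9/14·τ²+9/224·τ³=1125/224

  seg 0: a=-3 b=389/56 c=0 d=-53/56
  seg 1: a=3 b=115/28 c=-159/56 d=41/56
  seg 2: a=5 b=5/8 c=-9/14 d=9/224
  seg 3: a=4 b=-41/28 c=-45/112 d=15/224
S(3) = 1125/224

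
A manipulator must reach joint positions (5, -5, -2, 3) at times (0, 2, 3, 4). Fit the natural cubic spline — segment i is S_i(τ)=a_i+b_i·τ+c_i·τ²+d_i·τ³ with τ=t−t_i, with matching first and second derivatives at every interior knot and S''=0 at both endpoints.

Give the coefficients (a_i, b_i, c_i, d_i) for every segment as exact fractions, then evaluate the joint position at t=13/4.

  seg 0: a=5 b=-175/23 c=0 d=15/23
  seg 1: a=-5 b=5/23 c=90/23 d=-26/23
  seg 2: a=-2 b=107/23 c=12/23 d=-4/23
S(13/4) = -297/368

Δ: Δ0=-5, Δ1=3, Δ2=5
row 1: diag=6, rhs=48; c'=1/6, d'=8
row 2: denom=4−1·1/6=23/6; d'=(12−1·8)/(23/6)=24/23
back: M2=24/23
back: M1=8−1/6·24/23=180/23
M: M0=0, M1=180/23, M2=24/23, M3=0
seg 0: a=5, c=M0/2=0, d=(M1−M0)/(6·2)=15/23, b=Δ0−h0·(2M0+M1)/6=-175/23
seg 1: a=-5, c=M1/2=90/23, d=(M2−M1)/(6·1)=-26/23, b=Δ1−h1·(2M1+M2)/6=5/23
seg 2: a=-2, c=M2/2=12/23, d=(M3−M2)/(6·1)=-4/23, b=Δ2−h2·(2M2+M3)/6=107/23
t_q=13/4 → seg 2, τ=1/4; S=-2+107/23·τ+12/23·τ²+-4/23·τ³=-297/368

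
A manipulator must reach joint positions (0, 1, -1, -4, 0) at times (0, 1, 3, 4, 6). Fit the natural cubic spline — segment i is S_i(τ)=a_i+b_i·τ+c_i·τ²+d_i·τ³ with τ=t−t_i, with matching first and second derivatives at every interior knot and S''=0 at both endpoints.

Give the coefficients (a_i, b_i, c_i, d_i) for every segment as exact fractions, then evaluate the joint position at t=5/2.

Δ: Δ0=1, Δ1=-1, Δ2=-3, Δ3=2
row 1: diag=6, rhs=-12; c'=1/3, d'=-2
row 2: denom=6−2·1/3=16/3; d'=(-12−2·-2)/(16/3)=-3/2
row 3: denom=6−1·3/16=93/16; d'=(30−1·-3/2)/(93/16)=168/31
back: M3=168/31
back: M2=-3/2−3/16·168/31=-78/31
back: M1=-2−1/3·-78/31=-36/31
M: M0=0, M1=-36/31, M2=-78/31, M3=168/31, M4=0
seg 0: a=0, c=M0/2=0, d=(M1−M0)/(6·1)=-6/31, b=Δ0−h0·(2M0+M1)/6=37/31
seg 1: a=1, c=M1/2=-18/31, d=(M2−M1)/(6·2)=-7/62, b=Δ1−h1·(2M1+M2)/6=19/31
seg 2: a=-1, c=M2/2=-39/31, d=(M3−M2)/(6·1)=41/31, b=Δ2−h2·(2M2+M3)/6=-95/31
seg 3: a=-4, c=M3/2=84/31, d=(M4−M3)/(6·2)=-14/31, b=Δ3−h3·(2M3+M4)/6=-50/31
t_q=5/2 → seg 1, τ=3/2; S=1+19/31·τ+-18/31·τ²+-7/62·τ³=115/496

  seg 0: a=0 b=37/31 c=0 d=-6/31
  seg 1: a=1 b=19/31 c=-18/31 d=-7/62
  seg 2: a=-1 b=-95/31 c=-39/31 d=41/31
  seg 3: a=-4 b=-50/31 c=84/31 d=-14/31
S(5/2) = 115/496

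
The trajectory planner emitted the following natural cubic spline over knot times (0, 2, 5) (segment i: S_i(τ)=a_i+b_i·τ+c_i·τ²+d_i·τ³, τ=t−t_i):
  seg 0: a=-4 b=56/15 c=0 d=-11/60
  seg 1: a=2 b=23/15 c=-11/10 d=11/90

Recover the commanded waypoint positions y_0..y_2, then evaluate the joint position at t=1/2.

y_0=-4 y_1=2 y_2=0
S(1/2) = -69/32

y_0 = S_0(0) = a_0 = -4
y_1 = S_1(0) = a_1 = 2
y_2 = S_1(3) = 0
t_q=1/2 is in segment 0 (τ=1/2); S_0(τ)=-69/32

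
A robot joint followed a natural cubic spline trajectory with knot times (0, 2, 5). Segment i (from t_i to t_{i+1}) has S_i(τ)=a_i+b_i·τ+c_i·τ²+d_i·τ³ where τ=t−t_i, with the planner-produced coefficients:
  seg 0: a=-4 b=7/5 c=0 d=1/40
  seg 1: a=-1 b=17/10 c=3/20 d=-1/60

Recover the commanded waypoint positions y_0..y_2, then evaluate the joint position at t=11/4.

y_0=-4 y_1=-1 y_2=5
S(11/4) = 451/1280

y_0 = S_0(0) = a_0 = -4
y_1 = S_1(0) = a_1 = -1
y_2 = S_1(3) = 5
t_q=11/4 is in segment 1 (τ=3/4); S_1(τ)=451/1280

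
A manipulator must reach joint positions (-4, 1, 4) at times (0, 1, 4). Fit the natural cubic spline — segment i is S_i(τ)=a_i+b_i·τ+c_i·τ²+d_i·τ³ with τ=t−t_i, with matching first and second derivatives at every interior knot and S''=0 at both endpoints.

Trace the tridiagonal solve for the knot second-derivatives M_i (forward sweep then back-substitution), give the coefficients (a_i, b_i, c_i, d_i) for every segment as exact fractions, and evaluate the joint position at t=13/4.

Δ: Δ0=5, Δ1=1
row 1: diag=8, rhs=-24; c'=3/8, d'=-3
back: M1=-3
M: M0=0, M1=-3, M2=0
seg 0: a=-4, c=M0/2=0, d=(M1−M0)/(6·1)=-1/2, b=Δ0−h0·(2M0+M1)/6=11/2
seg 1: a=1, c=M1/2=-3/2, d=(M2−M1)/(6·3)=1/6, b=Δ1−h1·(2M1+M2)/6=4
t_q=13/4 → seg 1, τ=9/4; S=1+4·τ+-3/2·τ²+1/6·τ³=551/128

  seg 0: a=-4 b=11/2 c=0 d=-1/2
  seg 1: a=1 b=4 c=-3/2 d=1/6
S(13/4) = 551/128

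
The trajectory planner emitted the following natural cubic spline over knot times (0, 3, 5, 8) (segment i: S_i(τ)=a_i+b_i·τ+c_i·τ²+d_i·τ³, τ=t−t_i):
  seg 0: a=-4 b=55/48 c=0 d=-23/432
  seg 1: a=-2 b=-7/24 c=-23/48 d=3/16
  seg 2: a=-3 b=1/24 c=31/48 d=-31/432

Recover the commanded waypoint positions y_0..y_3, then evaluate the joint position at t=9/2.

y_0=-4 y_1=-2 y_2=-3 y_3=1
S(9/2) = -369/128

y_0 = S_0(0) = a_0 = -4
y_1 = S_1(0) = a_1 = -2
y_2 = S_2(0) = a_2 = -3
y_3 = S_2(3) = 1
t_q=9/2 is in segment 1 (τ=3/2); S_1(τ)=-369/128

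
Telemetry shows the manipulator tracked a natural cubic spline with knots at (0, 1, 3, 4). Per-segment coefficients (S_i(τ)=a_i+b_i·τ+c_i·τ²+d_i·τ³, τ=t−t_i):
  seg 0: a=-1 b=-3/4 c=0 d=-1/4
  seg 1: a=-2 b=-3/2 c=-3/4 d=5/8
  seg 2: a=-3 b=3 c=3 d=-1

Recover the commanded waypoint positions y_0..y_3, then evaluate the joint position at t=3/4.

y_0=-1 y_1=-2 y_2=-3 y_3=2
S(3/4) = -427/256

y_0 = S_0(0) = a_0 = -1
y_1 = S_1(0) = a_1 = -2
y_2 = S_2(0) = a_2 = -3
y_3 = S_2(1) = 2
t_q=3/4 is in segment 0 (τ=3/4); S_0(τ)=-427/256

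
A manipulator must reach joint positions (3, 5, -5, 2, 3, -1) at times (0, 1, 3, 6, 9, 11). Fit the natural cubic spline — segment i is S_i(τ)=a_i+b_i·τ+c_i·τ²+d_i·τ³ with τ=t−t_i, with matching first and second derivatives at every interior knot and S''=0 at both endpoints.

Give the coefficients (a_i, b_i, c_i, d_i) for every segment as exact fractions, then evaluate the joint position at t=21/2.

  seg 0: a=3 b=10099/2838 c=0 d=-4423/2838
  seg 1: a=5 b=-1585/1419 c=-4423/946 d=7759/5676
  seg 2: a=-5 b=-4846/1419 c=1668/473 d=-2285/4257
  seg 3: a=2 b=4613/1419 c=-617/473 d=157/1419
  seg 4: a=3 b=-2254/1419 c=-146/473 d=73/1419
S(21/2) = 365/3784

Δ: Δ0=2, Δ1=-5, Δ2=7/3, Δ3=1/3, Δ4=-2
row 1: diag=6, rhs=-42; c'=1/3, d'=-7
row 2: denom=10−2·1/3=28/3; d'=(44−2·-7)/(28/3)=87/14
row 3: denom=12−3·9/28=309/28; d'=(-12−3·87/14)/(309/28)=-286/103
row 4: denom=10−3·28/103=946/103; d'=(-14−3·-286/103)/(946/103)=-292/473
back: M4=-292/473
back: M3=-286/103−28/103·-292/473=-1234/473
back: M2=87/14−9/28·-1234/473=3336/473
back: M1=-7−1/3·3336/473=-4423/473
M: M0=0, M1=-4423/473, M2=3336/473, M3=-1234/473, M4=-292/473, M5=0
seg 0: a=3, c=M0/2=0, d=(M1−M0)/(6·1)=-4423/2838, b=Δ0−h0·(2M0+M1)/6=10099/2838
seg 1: a=5, c=M1/2=-4423/946, d=(M2−M1)/(6·2)=7759/5676, b=Δ1−h1·(2M1+M2)/6=-1585/1419
seg 2: a=-5, c=M2/2=1668/473, d=(M3−M2)/(6·3)=-2285/4257, b=Δ2−h2·(2M2+M3)/6=-4846/1419
seg 3: a=2, c=M3/2=-617/473, d=(M4−M3)/(6·3)=157/1419, b=Δ3−h3·(2M3+M4)/6=4613/1419
seg 4: a=3, c=M4/2=-146/473, d=(M5−M4)/(6·2)=73/1419, b=Δ4−h4·(2M4+M5)/6=-2254/1419
t_q=21/2 → seg 4, τ=3/2; S=3+-2254/1419·τ+-146/473·τ²+73/1419·τ³=365/3784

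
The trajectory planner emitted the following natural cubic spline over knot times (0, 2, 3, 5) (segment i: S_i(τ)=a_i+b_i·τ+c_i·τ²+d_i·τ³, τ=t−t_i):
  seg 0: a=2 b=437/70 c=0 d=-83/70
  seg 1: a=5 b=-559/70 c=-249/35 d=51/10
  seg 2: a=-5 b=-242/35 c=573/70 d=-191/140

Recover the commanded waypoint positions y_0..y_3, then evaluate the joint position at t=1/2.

y_0=2 y_1=5 y_2=-5 y_3=3
S(1/2) = 557/112

y_0 = S_0(0) = a_0 = 2
y_1 = S_1(0) = a_1 = 5
y_2 = S_2(0) = a_2 = -5
y_3 = S_2(2) = 3
t_q=1/2 is in segment 0 (τ=1/2); S_0(τ)=557/112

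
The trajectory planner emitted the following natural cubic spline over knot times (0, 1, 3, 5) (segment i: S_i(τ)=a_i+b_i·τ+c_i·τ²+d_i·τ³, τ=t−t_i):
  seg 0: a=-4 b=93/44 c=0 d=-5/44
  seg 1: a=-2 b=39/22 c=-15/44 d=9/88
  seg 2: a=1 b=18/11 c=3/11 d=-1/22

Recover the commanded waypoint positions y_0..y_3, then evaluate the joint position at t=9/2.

y_0=-4 y_1=-2 y_2=1 y_3=5
S(9/2) = 689/176

y_0 = S_0(0) = a_0 = -4
y_1 = S_1(0) = a_1 = -2
y_2 = S_2(0) = a_2 = 1
y_3 = S_2(2) = 5
t_q=9/2 is in segment 2 (τ=3/2); S_2(τ)=689/176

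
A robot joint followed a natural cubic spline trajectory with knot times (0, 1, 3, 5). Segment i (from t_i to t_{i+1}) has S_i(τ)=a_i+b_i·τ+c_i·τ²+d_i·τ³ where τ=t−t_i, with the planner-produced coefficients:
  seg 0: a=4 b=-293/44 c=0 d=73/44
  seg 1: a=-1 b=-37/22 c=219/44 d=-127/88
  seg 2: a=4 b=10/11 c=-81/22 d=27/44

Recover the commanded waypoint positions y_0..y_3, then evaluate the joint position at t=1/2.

y_0 = S_0(0) = a_0 = 4
y_1 = S_1(0) = a_1 = -1
y_2 = S_2(0) = a_2 = 4
y_3 = S_2(2) = -4
t_q=1/2 is in segment 0 (τ=1/2); S_0(τ)=309/352

y_0=4 y_1=-1 y_2=4 y_3=-4
S(1/2) = 309/352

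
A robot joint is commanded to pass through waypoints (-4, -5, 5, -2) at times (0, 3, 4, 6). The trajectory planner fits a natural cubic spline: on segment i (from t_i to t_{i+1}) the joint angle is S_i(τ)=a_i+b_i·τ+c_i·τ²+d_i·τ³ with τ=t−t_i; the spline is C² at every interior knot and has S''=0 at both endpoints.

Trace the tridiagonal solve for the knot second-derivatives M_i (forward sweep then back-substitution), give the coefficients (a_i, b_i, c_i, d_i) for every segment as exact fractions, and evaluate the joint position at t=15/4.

  seg 0: a=-4 b=-1453/282 c=0 d=151/282
  seg 1: a=-5 b=1312/141 c=453/94 d=-1163/282
  seg 2: a=5 b=1853/282 c=-355/47 d=355/282
S(15/4) = 17745/6016

Δ: Δ0=-1/3, Δ1=10, Δ2=-7/2
row 1: diag=8, rhs=62; c'=1/8, d'=31/4
row 2: denom=6−1·1/8=47/8; d'=(-81−1·31/4)/(47/8)=-710/47
back: M2=-710/47
back: M1=31/4−1/8·-710/47=453/47
M: M0=0, M1=453/47, M2=-710/47, M3=0
seg 0: a=-4, c=M0/2=0, d=(M1−M0)/(6·3)=151/282, b=Δ0−h0·(2M0+M1)/6=-1453/282
seg 1: a=-5, c=M1/2=453/94, d=(M2−M1)/(6·1)=-1163/282, b=Δ1−h1·(2M1+M2)/6=1312/141
seg 2: a=5, c=M2/2=-355/47, d=(M3−M2)/(6·2)=355/282, b=Δ2−h2·(2M2+M3)/6=1853/282
t_q=15/4 → seg 1, τ=3/4; S=-5+1312/141·τ+453/94·τ²+-1163/282·τ³=17745/6016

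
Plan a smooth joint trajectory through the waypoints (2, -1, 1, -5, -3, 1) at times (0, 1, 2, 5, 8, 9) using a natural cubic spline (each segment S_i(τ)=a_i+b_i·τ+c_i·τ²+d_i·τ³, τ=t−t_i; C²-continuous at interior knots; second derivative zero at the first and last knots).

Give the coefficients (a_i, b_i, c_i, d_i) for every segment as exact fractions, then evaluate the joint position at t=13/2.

  seg 0: a=2 b=-10729/2409 c=0 d=3502/2409
  seg 1: a=-1 b=-223/2409 c=3502/803 d=-5465/2409
  seg 2: a=1 b=4394/2409 c=-1963/803 d=8455/21681
  seg 3: a=-5 b=-5575/2409 c=2566/2409 d=-47/1971
  seg 4: a=-3 b=8270/2409 c=683/803 d=-683/2409
S(13/2) = -39541/6424

Δ: Δ0=-3, Δ1=2, Δ2=-2, Δ3=2/3, Δ4=4
row 1: diag=4, rhs=30; c'=1/4, d'=15/2
row 2: denom=8−1·1/4=31/4; d'=(-24−1·15/2)/(31/4)=-126/31
row 3: denom=12−3·12/31=336/31; d'=(16−3·-126/31)/(336/31)=437/168
row 4: denom=8−3·31/112=803/112; d'=(20−3·437/168)/(803/112)=1366/803
back: M4=1366/803
back: M3=437/168−31/112·1366/803=5132/2409
back: M2=-126/31−12/31·5132/2409=-3926/803
back: M1=15/2−1/4·-3926/803=7004/803
M: M0=0, M1=7004/803, M2=-3926/803, M3=5132/2409, M4=1366/803, M5=0
seg 0: a=2, c=M0/2=0, d=(M1−M0)/(6·1)=3502/2409, b=Δ0−h0·(2M0+M1)/6=-10729/2409
seg 1: a=-1, c=M1/2=3502/803, d=(M2−M1)/(6·1)=-5465/2409, b=Δ1−h1·(2M1+M2)/6=-223/2409
seg 2: a=1, c=M2/2=-1963/803, d=(M3−M2)/(6·3)=8455/21681, b=Δ2−h2·(2M2+M3)/6=4394/2409
seg 3: a=-5, c=M3/2=2566/2409, d=(M4−M3)/(6·3)=-47/1971, b=Δ3−h3·(2M3+M4)/6=-5575/2409
seg 4: a=-3, c=M4/2=683/803, d=(M5−M4)/(6·1)=-683/2409, b=Δ4−h4·(2M4+M5)/6=8270/2409
t_q=13/2 → seg 3, τ=3/2; S=-5+-5575/2409·τ+2566/2409·τ²+-47/1971·τ³=-39541/6424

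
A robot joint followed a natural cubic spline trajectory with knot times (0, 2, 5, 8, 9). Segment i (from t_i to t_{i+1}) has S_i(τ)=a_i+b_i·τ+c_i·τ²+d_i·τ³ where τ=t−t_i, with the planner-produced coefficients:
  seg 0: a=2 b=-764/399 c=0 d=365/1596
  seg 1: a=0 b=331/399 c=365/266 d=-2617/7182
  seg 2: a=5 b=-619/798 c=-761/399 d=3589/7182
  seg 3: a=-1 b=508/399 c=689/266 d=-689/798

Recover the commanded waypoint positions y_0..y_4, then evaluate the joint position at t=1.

y_0=2 y_1=0 y_2=5 y_3=-1 y_4=2
S(1) = 167/532

y_0 = S_0(0) = a_0 = 2
y_1 = S_1(0) = a_1 = 0
y_2 = S_2(0) = a_2 = 5
y_3 = S_3(0) = a_3 = -1
y_4 = S_3(1) = 2
t_q=1 is in segment 0 (τ=1); S_0(τ)=167/532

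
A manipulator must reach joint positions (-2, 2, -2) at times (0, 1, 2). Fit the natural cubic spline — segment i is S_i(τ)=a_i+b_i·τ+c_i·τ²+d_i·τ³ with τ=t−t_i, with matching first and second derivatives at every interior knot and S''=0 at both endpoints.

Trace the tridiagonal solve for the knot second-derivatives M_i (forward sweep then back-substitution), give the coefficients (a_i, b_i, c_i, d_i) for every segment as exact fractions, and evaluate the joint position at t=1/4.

  seg 0: a=-2 b=6 c=0 d=-2
  seg 1: a=2 b=0 c=-6 d=2
S(1/4) = -17/32

Δ: Δ0=4, Δ1=-4
row 1: diag=4, rhs=-48; c'=1/4, d'=-12
back: M1=-12
M: M0=0, M1=-12, M2=0
seg 0: a=-2, c=M0/2=0, d=(M1−M0)/(6·1)=-2, b=Δ0−h0·(2M0+M1)/6=6
seg 1: a=2, c=M1/2=-6, d=(M2−M1)/(6·1)=2, b=Δ1−h1·(2M1+M2)/6=0
t_q=1/4 → seg 0, τ=1/4; S=-2+6·τ+0·τ²+-2·τ³=-17/32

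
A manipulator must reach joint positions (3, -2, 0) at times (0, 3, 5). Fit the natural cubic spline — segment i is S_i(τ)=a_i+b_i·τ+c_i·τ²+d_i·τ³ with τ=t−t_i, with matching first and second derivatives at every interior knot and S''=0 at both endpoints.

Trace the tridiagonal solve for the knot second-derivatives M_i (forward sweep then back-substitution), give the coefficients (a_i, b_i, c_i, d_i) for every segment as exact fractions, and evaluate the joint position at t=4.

  seg 0: a=3 b=-37/15 c=0 d=4/45
  seg 1: a=-2 b=-1/15 c=4/5 d=-2/15
S(4) = -7/5

Δ: Δ0=-5/3, Δ1=1
row 1: diag=10, rhs=16; c'=1/5, d'=8/5
back: M1=8/5
M: M0=0, M1=8/5, M2=0
seg 0: a=3, c=M0/2=0, d=(M1−M0)/(6·3)=4/45, b=Δ0−h0·(2M0+M1)/6=-37/15
seg 1: a=-2, c=M1/2=4/5, d=(M2−M1)/(6·2)=-2/15, b=Δ1−h1·(2M1+M2)/6=-1/15
t_q=4 → seg 1, τ=1; S=-2+-1/15·τ+4/5·τ²+-2/15·τ³=-7/5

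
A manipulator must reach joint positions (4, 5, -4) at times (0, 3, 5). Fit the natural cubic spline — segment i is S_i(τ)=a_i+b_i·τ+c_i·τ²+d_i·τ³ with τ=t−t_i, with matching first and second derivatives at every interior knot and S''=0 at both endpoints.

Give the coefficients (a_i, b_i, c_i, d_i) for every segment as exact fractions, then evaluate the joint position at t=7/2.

Δ: Δ0=1/3, Δ1=-9/2
row 1: diag=10, rhs=-29; c'=1/5, d'=-29/10
back: M1=-29/10
M: M0=0, M1=-29/10, M2=0
seg 0: a=4, c=M0/2=0, d=(M1−M0)/(6·3)=-29/180, b=Δ0−h0·(2M0+M1)/6=107/60
seg 1: a=5, c=M1/2=-29/20, d=(M2−M1)/(6·2)=29/120, b=Δ1−h1·(2M1+M2)/6=-77/30
t_q=7/2 → seg 1, τ=1/2; S=5+-77/30·τ+-29/20·τ²+29/120·τ³=1083/320

  seg 0: a=4 b=107/60 c=0 d=-29/180
  seg 1: a=5 b=-77/30 c=-29/20 d=29/120
S(7/2) = 1083/320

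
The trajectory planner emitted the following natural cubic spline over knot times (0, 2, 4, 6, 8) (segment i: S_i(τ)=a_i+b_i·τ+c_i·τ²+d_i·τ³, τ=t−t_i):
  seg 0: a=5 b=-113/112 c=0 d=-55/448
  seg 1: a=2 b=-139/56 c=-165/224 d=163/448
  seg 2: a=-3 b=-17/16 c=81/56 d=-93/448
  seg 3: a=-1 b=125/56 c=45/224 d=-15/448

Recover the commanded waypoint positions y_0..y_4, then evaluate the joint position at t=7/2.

y_0 = S_0(0) = a_0 = 5
y_1 = S_1(0) = a_1 = 2
y_2 = S_2(0) = a_2 = -3
y_3 = S_3(0) = a_3 = -1
y_4 = S_3(2) = 4
t_q=7/2 is in segment 1 (τ=3/2); S_1(τ)=-7715/3584

y_0=5 y_1=2 y_2=-3 y_3=-1 y_4=4
S(7/2) = -7715/3584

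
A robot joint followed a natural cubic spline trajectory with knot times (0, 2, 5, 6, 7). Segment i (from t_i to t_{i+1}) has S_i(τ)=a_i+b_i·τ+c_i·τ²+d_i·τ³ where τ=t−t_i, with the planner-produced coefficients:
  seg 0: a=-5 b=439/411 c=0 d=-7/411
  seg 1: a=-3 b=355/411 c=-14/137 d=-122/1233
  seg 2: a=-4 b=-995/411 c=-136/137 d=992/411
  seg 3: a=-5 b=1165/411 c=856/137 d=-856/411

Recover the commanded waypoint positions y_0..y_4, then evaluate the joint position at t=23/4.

y_0 = S_0(0) = a_0 = -5
y_1 = S_1(0) = a_1 = -3
y_2 = S_2(0) = a_2 = -4
y_3 = S_3(0) = a_3 = -5
y_4 = S_3(1) = 2
t_q=23/4 is in segment 2 (τ=3/4); S_2(τ)=-2935/548

y_0=-5 y_1=-3 y_2=-4 y_3=-5 y_4=2
S(23/4) = -2935/548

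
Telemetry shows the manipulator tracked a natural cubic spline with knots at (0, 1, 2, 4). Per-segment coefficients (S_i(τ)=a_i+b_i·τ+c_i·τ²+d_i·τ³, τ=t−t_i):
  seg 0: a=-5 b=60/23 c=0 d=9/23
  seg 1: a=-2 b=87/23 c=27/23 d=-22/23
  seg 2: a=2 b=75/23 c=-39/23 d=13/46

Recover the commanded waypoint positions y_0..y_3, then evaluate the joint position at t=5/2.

y_0 = S_0(0) = a_0 = -5
y_1 = S_1(0) = a_1 = -2
y_2 = S_2(0) = a_2 = 2
y_3 = S_2(2) = 4
t_q=5/2 is in segment 2 (τ=1/2); S_2(τ)=1193/368

y_0=-5 y_1=-2 y_2=2 y_3=4
S(5/2) = 1193/368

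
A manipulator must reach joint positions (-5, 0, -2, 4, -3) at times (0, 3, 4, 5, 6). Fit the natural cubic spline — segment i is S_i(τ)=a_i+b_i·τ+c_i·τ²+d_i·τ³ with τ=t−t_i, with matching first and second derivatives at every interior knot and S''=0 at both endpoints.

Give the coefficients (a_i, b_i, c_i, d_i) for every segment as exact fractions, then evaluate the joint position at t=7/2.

Δ: Δ0=5/3, Δ1=-2, Δ2=6, Δ3=-7
row 1: diag=8, rhs=-22; c'=1/8, d'=-11/4
row 2: denom=4−1·1/8=31/8; d'=(48−1·-11/4)/(31/8)=406/31
row 3: denom=4−1·8/31=116/31; d'=(-78−1·406/31)/(116/31)=-706/29
back: M3=-706/29
back: M2=406/31−8/31·-706/29=562/29
back: M1=-11/4−1/8·562/29=-150/29
M: M0=0, M1=-150/29, M2=562/29, M3=-706/29, M4=0
seg 0: a=-5, c=M0/2=0, d=(M1−M0)/(6·3)=-25/87, b=Δ0−h0·(2M0+M1)/6=370/87
seg 1: a=0, c=M1/2=-75/29, d=(M2−M1)/(6·1)=356/87, b=Δ1−h1·(2M1+M2)/6=-305/87
seg 2: a=-2, c=M2/2=281/29, d=(M3−M2)/(6·1)=-634/87, b=Δ2−h2·(2M2+M3)/6=313/87
seg 3: a=4, c=M3/2=-353/29, d=(M4−M3)/(6·1)=353/87, b=Δ3−h3·(2M3+M4)/6=97/87
t_q=7/2 → seg 1, τ=1/2; S=0+-305/87·τ+-75/29·τ²+356/87·τ³=-219/116

  seg 0: a=-5 b=370/87 c=0 d=-25/87
  seg 1: a=0 b=-305/87 c=-75/29 d=356/87
  seg 2: a=-2 b=313/87 c=281/29 d=-634/87
  seg 3: a=4 b=97/87 c=-353/29 d=353/87
S(7/2) = -219/116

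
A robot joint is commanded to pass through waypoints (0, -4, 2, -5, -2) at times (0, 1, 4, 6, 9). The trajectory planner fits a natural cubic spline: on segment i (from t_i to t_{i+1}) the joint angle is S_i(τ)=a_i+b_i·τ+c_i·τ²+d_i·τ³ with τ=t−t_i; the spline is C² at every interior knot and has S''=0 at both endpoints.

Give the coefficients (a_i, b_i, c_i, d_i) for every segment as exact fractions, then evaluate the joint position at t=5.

  seg 0: a=0 b=-580/113 c=0 d=128/113
  seg 1: a=-4 b=-196/113 c=384/113 d=-730/1017
  seg 2: a=2 b=-82/113 c=-346/113 d=757/904
  seg 3: a=-5 b=-661/226 c=887/452 d=-887/4068
S(5) = -859/904

Δ: Δ0=-4, Δ1=2, Δ2=-7/2, Δ3=1
row 1: diag=8, rhs=36; c'=3/8, d'=9/2
row 2: denom=10−3·3/8=71/8; d'=(-33−3·9/2)/(71/8)=-372/71
row 3: denom=10−2·16/71=678/71; d'=(27−2·-372/71)/(678/71)=887/226
back: M3=887/226
back: M2=-372/71−16/71·887/226=-692/113
back: M1=9/2−3/8·-692/113=768/113
M: M0=0, M1=768/113, M2=-692/113, M3=887/226, M4=0
seg 0: a=0, c=M0/2=0, d=(M1−M0)/(6·1)=128/113, b=Δ0−h0·(2M0+M1)/6=-580/113
seg 1: a=-4, c=M1/2=384/113, d=(M2−M1)/(6·3)=-730/1017, b=Δ1−h1·(2M1+M2)/6=-196/113
seg 2: a=2, c=M2/2=-346/113, d=(M3−M2)/(6·2)=757/904, b=Δ2−h2·(2M2+M3)/6=-82/113
seg 3: a=-5, c=M3/2=887/452, d=(M4−M3)/(6·3)=-887/4068, b=Δ3−h3·(2M3+M4)/6=-661/226
t_q=5 → seg 2, τ=1; S=2+-82/113·τ+-346/113·τ²+757/904·τ³=-859/904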